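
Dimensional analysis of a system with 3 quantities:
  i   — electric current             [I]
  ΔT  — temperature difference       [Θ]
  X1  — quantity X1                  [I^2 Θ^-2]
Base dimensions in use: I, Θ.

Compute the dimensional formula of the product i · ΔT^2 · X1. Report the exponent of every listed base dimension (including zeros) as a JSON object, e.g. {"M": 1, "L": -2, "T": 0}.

Write exponents as rows I,Θ / cols i,ΔT,X1:
  I: [ 1  0  2]
  Θ: [ 0  1 -2]
  [I]: (1)·1+(2)·0+(1)·2 = 3
  [Θ]: (1)·0+(2)·1+(1)·-2 = 0
⇒ I^3

{"I": 3, "Θ": 0}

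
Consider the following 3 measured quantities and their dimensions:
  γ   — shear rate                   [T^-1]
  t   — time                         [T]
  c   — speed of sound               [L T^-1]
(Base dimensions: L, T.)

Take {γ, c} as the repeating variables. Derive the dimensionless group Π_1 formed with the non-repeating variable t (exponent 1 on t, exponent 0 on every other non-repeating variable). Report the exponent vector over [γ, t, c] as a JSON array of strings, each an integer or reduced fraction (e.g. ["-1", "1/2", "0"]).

["1", "1", "0"]

Exponent matrix [L,T] × [γ,t,c]:
  L: [ 0  0  1]
  T: [-1  1 -1]
Echelon form has 2 nonzero rows (pivots: γ,c)
Repeat: γ,c; free: t
RREF:
  r0: [   1   -1    0]
  r1: [   0    0    1]
Fix exponent of t at 1; solve each RREF row for its pivot's exponent:
  r0: exp(γ) + (-1)·1 = 0 ⇒ exp(γ) = 1
  r1: exp(c) + (0)·1 = 0 ⇒ exp(c) = 0
Π_1 = γ · t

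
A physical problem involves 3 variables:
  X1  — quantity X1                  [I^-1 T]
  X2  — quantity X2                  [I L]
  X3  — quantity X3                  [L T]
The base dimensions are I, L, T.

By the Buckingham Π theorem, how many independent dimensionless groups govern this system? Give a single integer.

1

Write exponents as rows I,L,T / cols X1,X2,X3:
  I: [-1  1  0]
  L: [ 0  1  1]
  T: [ 1  0  1]
Echelon form has 2 nonzero rows (pivots: X1,X2)
3 vars − rank 2 = 1 Π group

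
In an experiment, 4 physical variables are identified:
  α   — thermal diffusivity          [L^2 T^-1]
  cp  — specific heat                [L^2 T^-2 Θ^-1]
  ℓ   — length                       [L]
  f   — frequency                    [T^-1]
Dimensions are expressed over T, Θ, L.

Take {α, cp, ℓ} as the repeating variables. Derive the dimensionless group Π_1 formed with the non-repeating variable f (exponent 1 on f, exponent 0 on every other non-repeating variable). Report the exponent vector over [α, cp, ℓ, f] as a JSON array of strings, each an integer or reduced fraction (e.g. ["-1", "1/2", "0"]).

Dimensional matrix (T×Θ×L by α×cp×ℓ×f):
  T: [-1 -2  0 -1]
  Θ: [ 0 -1  0  0]
  L: [ 2  2  1  0]
Echelon form has 3 nonzero rows (pivots: α,cp,ℓ)
Repeat: α,cp,ℓ; free: f
RREF:
  r0: [   1    0    0    1]
  r1: [   0    1    0    0]
  r2: [   0    0    1   -2]
Fix exponent of f at 1; solve each RREF row for its pivot's exponent:
  r0: exp(α) + (1)·1 = 0 ⇒ exp(α) = -1
  r1: exp(cp) + (0)·1 = 0 ⇒ exp(cp) = 0
  r2: exp(ℓ) + (-2)·1 = 0 ⇒ exp(ℓ) = 2
Π_1 = α^-1 · ℓ^2 · f

["-1", "0", "2", "1"]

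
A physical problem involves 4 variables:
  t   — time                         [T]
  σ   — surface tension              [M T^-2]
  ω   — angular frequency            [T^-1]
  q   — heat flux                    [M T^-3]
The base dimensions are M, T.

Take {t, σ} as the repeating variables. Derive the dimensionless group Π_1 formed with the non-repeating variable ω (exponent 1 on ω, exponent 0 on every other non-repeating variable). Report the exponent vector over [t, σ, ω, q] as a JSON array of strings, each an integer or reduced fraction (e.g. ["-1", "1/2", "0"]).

Exponent matrix [M,T] × [t,σ,ω,q]:
  M: [ 0  1  0  1]
  T: [ 1 -2 -1 -3]
Echelon form has 2 nonzero rows (pivots: t,σ)
Repeat: t,σ; free: ω,q
RREF:
  r0: [   1    0   -1   -1]
  r1: [   0    1    0    1]
Fix exponent of ω at 1, q at 0; solve each RREF row for its pivot's exponent:
  r0: exp(t) + (-1)·1 = 0 ⇒ exp(t) = 1
  r1: exp(σ) + (0)·1 = 0 ⇒ exp(σ) = 0
Π_1 = t · ω

["1", "0", "1", "0"]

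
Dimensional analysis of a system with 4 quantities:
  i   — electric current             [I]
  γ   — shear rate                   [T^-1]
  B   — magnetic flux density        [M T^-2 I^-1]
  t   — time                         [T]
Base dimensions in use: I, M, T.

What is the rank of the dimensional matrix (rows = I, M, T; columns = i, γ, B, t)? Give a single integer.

Dimensional matrix (I×M×T by i×γ×B×t):
  I: [ 1  0 -1  0]
  M: [ 0  0  1  0]
  T: [ 0 -1 -2  1]
RREF → pivots at {i,γ,B} ⇒ r = 3

3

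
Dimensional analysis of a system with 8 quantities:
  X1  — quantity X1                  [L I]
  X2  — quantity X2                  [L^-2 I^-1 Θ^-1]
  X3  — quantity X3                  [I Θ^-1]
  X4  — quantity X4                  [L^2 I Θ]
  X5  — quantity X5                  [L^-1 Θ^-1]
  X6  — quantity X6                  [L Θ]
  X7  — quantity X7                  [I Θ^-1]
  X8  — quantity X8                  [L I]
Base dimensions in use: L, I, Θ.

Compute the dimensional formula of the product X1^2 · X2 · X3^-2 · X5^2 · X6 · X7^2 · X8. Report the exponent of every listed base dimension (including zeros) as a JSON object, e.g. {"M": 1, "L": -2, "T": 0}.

Write exponents as rows L,I,Θ / cols X1,X2,X3,X4,X5,X6,X7,X8:
  L: [ 1 -2  0  2 -1  1  0  1]
  I: [ 1 -1  1  1  0  0  1  1]
  Θ: [ 0 -1 -1  1 -1  1 -1  0]
  [L]: (2)·1+(1)·-2+(-2)·0+(2)·-1+(1)·1+(2)·0+(1)·1 = 0
  [I]: (2)·1+(1)·-1+(-2)·1+(2)·0+(1)·0+(2)·1+(1)·1 = 2
  [Θ]: (2)·0+(1)·-1+(-2)·-1+(2)·-1+(1)·1+(2)·-1+(1)·0 = -2
⇒ I^2 Θ^-2

{"L": 0, "I": 2, "Θ": -2}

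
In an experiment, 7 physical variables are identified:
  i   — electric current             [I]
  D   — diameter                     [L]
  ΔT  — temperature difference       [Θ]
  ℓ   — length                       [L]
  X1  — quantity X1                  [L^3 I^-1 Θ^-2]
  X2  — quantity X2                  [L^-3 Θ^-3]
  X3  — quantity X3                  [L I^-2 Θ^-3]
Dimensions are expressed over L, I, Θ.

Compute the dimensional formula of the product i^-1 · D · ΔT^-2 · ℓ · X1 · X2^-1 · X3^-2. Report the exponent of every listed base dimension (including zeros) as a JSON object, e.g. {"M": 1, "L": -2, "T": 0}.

{"L": 6, "I": 2, "Θ": 5}

Exponent matrix [L,I,Θ] × [i,D,ΔT,ℓ,X1,X2,X3]:
  L: [ 0  1  0  1  3 -3  1]
  I: [ 1  0  0  0 -1  0 -2]
  Θ: [ 0  0  1  0 -2 -3 -3]
  [L]: (-1)·0+(1)·1+(-2)·0+(1)·1+(1)·3+(-1)·-3+(-2)·1 = 6
  [I]: (-1)·1+(1)·0+(-2)·0+(1)·0+(1)·-1+(-1)·0+(-2)·-2 = 2
  [Θ]: (-1)·0+(1)·0+(-2)·1+(1)·0+(1)·-2+(-1)·-3+(-2)·-3 = 5
⇒ L^6 I^2 Θ^5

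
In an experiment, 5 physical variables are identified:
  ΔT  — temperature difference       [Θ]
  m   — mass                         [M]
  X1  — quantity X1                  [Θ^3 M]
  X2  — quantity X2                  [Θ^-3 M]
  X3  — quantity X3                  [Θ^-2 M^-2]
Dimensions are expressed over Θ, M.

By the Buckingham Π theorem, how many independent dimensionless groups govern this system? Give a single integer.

3

Dimensional matrix (Θ×M by ΔT×m×X1×X2×X3):
  Θ: [ 1  0  3 -3 -2]
  M: [ 0  1  1  1 -2]
Row reduction gives pivot columns ΔT,m; rank = 2
5 vars − rank 2 = 3 Π groups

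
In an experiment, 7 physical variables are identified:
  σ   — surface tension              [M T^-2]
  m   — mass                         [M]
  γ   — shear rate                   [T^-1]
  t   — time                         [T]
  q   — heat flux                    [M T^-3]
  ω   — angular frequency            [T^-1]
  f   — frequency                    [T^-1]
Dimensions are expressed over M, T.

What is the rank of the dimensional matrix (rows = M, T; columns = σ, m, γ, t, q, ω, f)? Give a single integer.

2

Dimensional matrix (M×T by σ×m×γ×t×q×ω×f):
  M: [ 1  1  0  0  1  0  0]
  T: [-2  0 -1  1 -3 -1 -1]
RREF → pivots at {σ,m} ⇒ r = 2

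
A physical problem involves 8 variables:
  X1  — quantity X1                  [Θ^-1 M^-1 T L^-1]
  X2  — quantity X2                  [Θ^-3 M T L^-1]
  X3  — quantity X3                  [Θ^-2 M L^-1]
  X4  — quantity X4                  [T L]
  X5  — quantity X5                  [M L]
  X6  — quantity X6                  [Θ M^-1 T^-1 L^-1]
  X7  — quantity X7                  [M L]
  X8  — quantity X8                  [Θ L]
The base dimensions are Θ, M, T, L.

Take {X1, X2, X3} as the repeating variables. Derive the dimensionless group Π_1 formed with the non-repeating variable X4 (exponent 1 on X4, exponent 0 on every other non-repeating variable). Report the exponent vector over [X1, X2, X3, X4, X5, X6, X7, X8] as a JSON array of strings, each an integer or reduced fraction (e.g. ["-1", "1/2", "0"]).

Exponent matrix [Θ,M,T,L] × [X1,X2,X3,X4,X5,X6,X7,X8]:
  Θ: [-1 -3 -2  0  0  1  0  1]
  M: [-1  1  1  0  1 -1  1  0]
  T: [ 1  1  0  1  0 -1  0  0]
  L: [-1 -1 -1  1  1 -1  1  1]
Echelon form has 3 nonzero rows (pivots: X1,X2,X3)
Pivot set = {X1,X2,X3}, free = {X4,X5,X6,X7,X8}
RREF:
  r0: [   1    0    0 -1/2   -1    1   -1 -1/2]
  r1: [   0    1    0  3/2    1   -2    1  1/2]
  r2: [   0    0    1   -2   -1    2   -1   -1]
  r3: [   0    0    0    0    0    0    0    0]
Fix exponent of X4 at 1, X5 at 0, X6 at 0, X7 at 0, X8 at 0; solve each RREF row for its pivot's exponent:
  r0: exp(X1) + (-1/2)·1 = 0 ⇒ exp(X1) = 1/2
  r1: exp(X2) + (3/2)·1 = 0 ⇒ exp(X2) = -3/2
  r2: exp(X3) + (-2)·1 = 0 ⇒ exp(X3) = 2
Π_1 = X1^(1/2) · X2^(-3/2) · X3^2 · X4

["1/2", "-3/2", "2", "1", "0", "0", "0", "0"]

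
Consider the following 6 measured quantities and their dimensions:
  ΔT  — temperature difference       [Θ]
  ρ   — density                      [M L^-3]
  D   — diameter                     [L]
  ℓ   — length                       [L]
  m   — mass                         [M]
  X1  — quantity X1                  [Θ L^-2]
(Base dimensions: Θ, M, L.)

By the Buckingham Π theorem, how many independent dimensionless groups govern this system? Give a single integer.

3

Exponent matrix [Θ,M,L] × [ΔT,ρ,D,ℓ,m,X1]:
  Θ: [ 1  0  0  0  0  1]
  M: [ 0  1  0  0  1  0]
  L: [ 0 -3  1  1  0 -2]
RREF → pivots at {ΔT,ρ,D} ⇒ r = 3
n=6, r=3 ⇒ 3 dimensionless groups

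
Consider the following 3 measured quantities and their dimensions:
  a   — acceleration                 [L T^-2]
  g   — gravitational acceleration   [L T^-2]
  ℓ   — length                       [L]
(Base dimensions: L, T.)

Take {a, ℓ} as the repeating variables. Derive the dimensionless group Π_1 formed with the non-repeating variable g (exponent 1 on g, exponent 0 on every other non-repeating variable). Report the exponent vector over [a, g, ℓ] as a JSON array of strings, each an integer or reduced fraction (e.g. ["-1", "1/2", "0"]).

["-1", "1", "0"]

Write exponents as rows L,T / cols a,g,ℓ:
  L: [ 1  1  1]
  T: [-2 -2  0]
Row reduction gives pivot columns a,ℓ; rank = 2
Pivot set = {a,ℓ}, free = {g}
RREF:
  r0: [   1    1    0]
  r1: [   0    0    1]
Fix exponent of g at 1; solve each RREF row for its pivot's exponent:
  r0: exp(a) + (1)·1 = 0 ⇒ exp(a) = -1
  r1: exp(ℓ) + (0)·1 = 0 ⇒ exp(ℓ) = 0
Π_1 = a^-1 · g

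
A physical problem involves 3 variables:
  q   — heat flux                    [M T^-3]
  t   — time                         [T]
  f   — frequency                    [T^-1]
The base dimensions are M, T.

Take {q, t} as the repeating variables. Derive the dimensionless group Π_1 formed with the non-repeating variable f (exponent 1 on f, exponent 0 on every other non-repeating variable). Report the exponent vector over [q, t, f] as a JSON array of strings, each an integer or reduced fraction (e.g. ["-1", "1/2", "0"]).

Dimensional matrix (M×T by q×t×f):
  M: [ 1  0  0]
  T: [-3  1 -1]
Echelon form has 2 nonzero rows (pivots: q,t)
Pivot set = {q,t}, free = {f}
RREF:
  r0: [   1    0    0]
  r1: [   0    1   -1]
Fix exponent of f at 1; solve each RREF row for its pivot's exponent:
  r0: exp(q) + (0)·1 = 0 ⇒ exp(q) = 0
  r1: exp(t) + (-1)·1 = 0 ⇒ exp(t) = 1
Π_1 = t · f

["0", "1", "1"]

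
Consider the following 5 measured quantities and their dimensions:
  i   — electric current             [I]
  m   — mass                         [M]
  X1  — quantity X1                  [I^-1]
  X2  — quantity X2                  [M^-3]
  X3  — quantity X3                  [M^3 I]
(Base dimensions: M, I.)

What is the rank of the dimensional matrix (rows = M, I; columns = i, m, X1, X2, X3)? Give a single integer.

2

Exponent matrix [M,I] × [i,m,X1,X2,X3]:
  M: [ 0  1  0 -3  3]
  I: [ 1  0 -1  0  1]
RREF → pivots at {i,m} ⇒ r = 2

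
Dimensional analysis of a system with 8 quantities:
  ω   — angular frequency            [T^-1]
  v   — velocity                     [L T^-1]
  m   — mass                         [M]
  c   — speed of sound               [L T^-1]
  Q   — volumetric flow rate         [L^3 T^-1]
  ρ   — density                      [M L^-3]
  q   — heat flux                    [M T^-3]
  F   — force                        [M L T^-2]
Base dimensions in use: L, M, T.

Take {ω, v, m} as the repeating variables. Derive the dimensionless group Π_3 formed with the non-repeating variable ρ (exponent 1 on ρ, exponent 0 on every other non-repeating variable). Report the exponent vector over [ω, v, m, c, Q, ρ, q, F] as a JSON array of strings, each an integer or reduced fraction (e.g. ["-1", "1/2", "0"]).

Write exponents as rows L,M,T / cols ω,v,m,c,Q,ρ,q,F:
  L: [ 0  1  0  1  3 -3  0  1]
  M: [ 0  0  1  0  0  1  1  1]
  T: [-1 -1  0 -1 -1  0 -3 -2]
RREF → pivots at {ω,v,m} ⇒ r = 3
Repeat: ω,v,m; free: c,Q,ρ,q,F
RREF:
  r0: [   1    0    0    0   -2    3    3    1]
  r1: [   0    1    0    1    3   -3    0    1]
  r2: [   0    0    1    0    0    1    1    1]
Fix exponent of ρ at 1, c at 0, Q at 0, q at 0, F at 0; solve each RREF row for its pivot's exponent:
  r0: exp(ω) + (3)·1 = 0 ⇒ exp(ω) = -3
  r1: exp(v) + (-3)·1 = 0 ⇒ exp(v) = 3
  r2: exp(m) + (1)·1 = 0 ⇒ exp(m) = -1
Π_3 = ω^-3 · v^3 · m^-1 · ρ

["-3", "3", "-1", "0", "0", "1", "0", "0"]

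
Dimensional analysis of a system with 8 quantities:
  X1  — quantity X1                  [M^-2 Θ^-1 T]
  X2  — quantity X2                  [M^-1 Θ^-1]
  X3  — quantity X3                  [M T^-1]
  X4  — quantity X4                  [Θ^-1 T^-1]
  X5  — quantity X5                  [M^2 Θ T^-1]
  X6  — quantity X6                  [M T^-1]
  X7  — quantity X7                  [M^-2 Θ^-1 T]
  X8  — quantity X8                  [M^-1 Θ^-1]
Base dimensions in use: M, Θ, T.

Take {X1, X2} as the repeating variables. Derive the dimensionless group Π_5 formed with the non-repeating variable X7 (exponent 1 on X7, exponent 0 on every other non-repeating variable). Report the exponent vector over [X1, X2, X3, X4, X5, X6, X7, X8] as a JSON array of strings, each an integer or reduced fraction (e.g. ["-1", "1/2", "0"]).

["-1", "0", "0", "0", "0", "0", "1", "0"]

Dimensional matrix (M×Θ×T by X1×X2×X3×X4×X5×X6×X7×X8):
  M: [-2 -1  1  0  2  1 -2 -1]
  Θ: [-1 -1  0 -1  1  0 -1 -1]
  T: [ 1  0 -1 -1 -1 -1  1  0]
RREF → pivots at {X1,X2} ⇒ r = 2
Repeat: X1,X2; free: X3,X4,X5,X6,X7,X8
RREF:
  r0: [   1    0   -1   -1   -1   -1    1    0]
  r1: [   0    1    1    2    0    1    0    1]
  r2: [   0    0    0    0    0    0    0    0]
Fix exponent of X7 at 1, X3 at 0, X4 at 0, X5 at 0, X6 at 0, X8 at 0; solve each RREF row for its pivot's exponent:
  r0: exp(X1) + (1)·1 = 0 ⇒ exp(X1) = -1
  r1: exp(X2) + (0)·1 = 0 ⇒ exp(X2) = 0
Π_5 = X1^-1 · X7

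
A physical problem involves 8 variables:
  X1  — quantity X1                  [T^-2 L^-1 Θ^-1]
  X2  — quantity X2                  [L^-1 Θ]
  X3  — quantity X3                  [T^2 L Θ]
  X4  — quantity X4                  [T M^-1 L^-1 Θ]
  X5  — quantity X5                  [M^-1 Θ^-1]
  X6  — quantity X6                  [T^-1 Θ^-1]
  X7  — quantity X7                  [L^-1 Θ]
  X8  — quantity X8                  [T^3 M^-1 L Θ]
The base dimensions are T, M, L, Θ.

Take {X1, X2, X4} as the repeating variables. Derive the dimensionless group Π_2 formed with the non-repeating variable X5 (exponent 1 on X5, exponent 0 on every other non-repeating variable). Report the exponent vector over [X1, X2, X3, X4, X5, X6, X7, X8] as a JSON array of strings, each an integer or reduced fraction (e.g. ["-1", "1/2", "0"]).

Dimensional matrix (T×M×L×Θ by X1×X2×X3×X4×X5×X6×X7×X8):
  T: [-2  0  2  1  0 -1  0  3]
  M: [ 0  0  0 -1 -1  0  0 -1]
  L: [-1 -1  1 -1  0  0 -1  1]
  Θ: [-1  1  1  1 -1 -1  1  1]
Echelon form has 3 nonzero rows (pivots: X1,X2,X4)
Repeat: X1,X2,X4; free: X3,X5,X6,X7,X8
RREF:
  r0: [   1    0   -1    0  1/2  1/2    0   -1]
  r1: [   0    1    0    0 -3/2 -1/2    1   -1]
  r2: [   0    0    0    1    1    0    0    1]
  r3: [   0    0    0    0    0    0    0    0]
Fix exponent of X5 at 1, X3 at 0, X6 at 0, X7 at 0, X8 at 0; solve each RREF row for its pivot's exponent:
  r0: exp(X1) + (1/2)·1 = 0 ⇒ exp(X1) = -1/2
  r1: exp(X2) + (-3/2)·1 = 0 ⇒ exp(X2) = 3/2
  r2: exp(X4) + (1)·1 = 0 ⇒ exp(X4) = -1
Π_2 = X1^(-1/2) · X2^(3/2) · X4^-1 · X5

["-1/2", "3/2", "0", "-1", "1", "0", "0", "0"]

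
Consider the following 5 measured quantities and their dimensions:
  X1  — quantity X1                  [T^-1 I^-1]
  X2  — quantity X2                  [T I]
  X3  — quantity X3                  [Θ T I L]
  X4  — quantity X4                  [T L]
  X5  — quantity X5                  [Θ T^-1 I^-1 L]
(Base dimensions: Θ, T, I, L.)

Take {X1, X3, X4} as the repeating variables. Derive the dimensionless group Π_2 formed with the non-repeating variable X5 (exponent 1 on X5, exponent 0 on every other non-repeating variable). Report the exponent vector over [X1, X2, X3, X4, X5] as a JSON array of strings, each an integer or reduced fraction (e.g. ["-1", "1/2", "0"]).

["-2", "0", "-1", "0", "1"]

Exponent matrix [Θ,T,I,L] × [X1,X2,X3,X4,X5]:
  Θ: [ 0  0  1  0  1]
  T: [-1  1  1  1 -1]
  I: [-1  1  1  0 -1]
  L: [ 0  0  1  1  1]
RREF → pivots at {X1,X3,X4} ⇒ r = 3
Repeat: X1,X3,X4; free: X2,X5
RREF:
  r0: [   1   -1    0    0    2]
  r1: [   0    0    1    0    1]
  r2: [   0    0    0    1    0]
  r3: [   0    0    0    0    0]
Fix exponent of X5 at 1, X2 at 0; solve each RREF row for its pivot's exponent:
  r0: exp(X1) + (2)·1 = 0 ⇒ exp(X1) = -2
  r1: exp(X3) + (1)·1 = 0 ⇒ exp(X3) = -1
  r2: exp(X4) + (0)·1 = 0 ⇒ exp(X4) = 0
Π_2 = X1^-2 · X3^-1 · X5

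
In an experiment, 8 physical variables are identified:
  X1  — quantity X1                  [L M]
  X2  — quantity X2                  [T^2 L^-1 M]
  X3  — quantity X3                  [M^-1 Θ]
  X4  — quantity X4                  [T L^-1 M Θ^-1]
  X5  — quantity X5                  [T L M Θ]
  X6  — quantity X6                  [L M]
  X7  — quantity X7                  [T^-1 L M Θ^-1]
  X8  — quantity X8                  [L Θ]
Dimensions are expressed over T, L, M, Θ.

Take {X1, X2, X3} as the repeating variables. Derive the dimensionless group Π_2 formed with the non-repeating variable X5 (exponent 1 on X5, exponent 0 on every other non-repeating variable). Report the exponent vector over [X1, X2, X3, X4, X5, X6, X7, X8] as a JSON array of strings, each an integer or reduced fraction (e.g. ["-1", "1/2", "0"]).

Write exponents as rows T,L,M,Θ / cols X1,X2,X3,X4,X5,X6,X7,X8:
  T: [ 0  2  0  1  1  0 -1  0]
  L: [ 1 -1  0 -1  1  1  1  1]
  M: [ 1  1 -1  1  1  1  1  0]
  Θ: [ 0  0  1 -1  1  0 -1  1]
Row reduction gives pivot columns X1,X2,X3; rank = 3
Pivot set = {X1,X2,X3}, free = {X4,X5,X6,X7,X8}
RREF:
  r0: [   1    0    0 -1/2  3/2    1  1/2    1]
  r1: [   0    1    0  1/2  1/2    0 -1/2    0]
  r2: [   0    0    1   -1    1    0   -1    1]
  r3: [   0    0    0    0    0    0    0    0]
Fix exponent of X5 at 1, X4 at 0, X6 at 0, X7 at 0, X8 at 0; solve each RREF row for its pivot's exponent:
  r0: exp(X1) + (3/2)·1 = 0 ⇒ exp(X1) = -3/2
  r1: exp(X2) + (1/2)·1 = 0 ⇒ exp(X2) = -1/2
  r2: exp(X3) + (1)·1 = 0 ⇒ exp(X3) = -1
Π_2 = X1^(-3/2) · X2^(-1/2) · X3^-1 · X5

["-3/2", "-1/2", "-1", "0", "1", "0", "0", "0"]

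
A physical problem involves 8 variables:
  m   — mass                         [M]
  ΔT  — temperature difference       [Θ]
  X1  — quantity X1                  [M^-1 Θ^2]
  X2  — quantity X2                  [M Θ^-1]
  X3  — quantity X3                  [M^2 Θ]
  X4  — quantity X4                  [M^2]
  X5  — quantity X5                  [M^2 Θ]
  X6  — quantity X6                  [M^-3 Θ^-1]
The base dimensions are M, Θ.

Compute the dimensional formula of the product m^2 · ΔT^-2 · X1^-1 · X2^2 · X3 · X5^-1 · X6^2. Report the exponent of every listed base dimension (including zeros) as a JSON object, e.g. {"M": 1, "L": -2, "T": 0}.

Dimensional matrix (M×Θ by m×ΔT×X1×X2×X3×X4×X5×X6):
  M: [ 1  0 -1  1  2  2  2 -3]
  Θ: [ 0  1  2 -1  1  0  1 -1]
  [M]: (2)·1+(-2)·0+(-1)·-1+(2)·1+(1)·2+(-1)·2+(2)·-3 = -1
  [Θ]: (2)·0+(-2)·1+(-1)·2+(2)·-1+(1)·1+(-1)·1+(2)·-1 = -8
⇒ M^-1 Θ^-8

{"M": -1, "Θ": -8}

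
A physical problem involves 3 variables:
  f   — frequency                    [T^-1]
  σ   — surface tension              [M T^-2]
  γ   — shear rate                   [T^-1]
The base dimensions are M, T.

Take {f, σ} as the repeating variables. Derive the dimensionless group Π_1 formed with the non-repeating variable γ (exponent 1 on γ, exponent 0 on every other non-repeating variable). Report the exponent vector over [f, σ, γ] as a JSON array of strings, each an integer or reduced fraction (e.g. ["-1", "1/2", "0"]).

Write exponents as rows M,T / cols f,σ,γ:
  M: [ 0  1  0]
  T: [-1 -2 -1]
RREF → pivots at {f,σ} ⇒ r = 2
Repeat: f,σ; free: γ
RREF:
  r0: [   1    0    1]
  r1: [   0    1    0]
Fix exponent of γ at 1; solve each RREF row for its pivot's exponent:
  r0: exp(f) + (1)·1 = 0 ⇒ exp(f) = -1
  r1: exp(σ) + (0)·1 = 0 ⇒ exp(σ) = 0
Π_1 = f^-1 · γ

["-1", "0", "1"]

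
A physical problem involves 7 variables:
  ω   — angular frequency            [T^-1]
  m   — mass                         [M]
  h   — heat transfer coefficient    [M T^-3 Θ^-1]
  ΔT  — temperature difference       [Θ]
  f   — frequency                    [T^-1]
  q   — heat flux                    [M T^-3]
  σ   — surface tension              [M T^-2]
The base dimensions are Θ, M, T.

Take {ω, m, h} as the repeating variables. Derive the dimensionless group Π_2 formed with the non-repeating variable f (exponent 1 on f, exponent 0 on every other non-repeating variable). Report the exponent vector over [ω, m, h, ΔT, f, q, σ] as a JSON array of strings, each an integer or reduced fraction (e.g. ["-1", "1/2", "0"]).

["-1", "0", "0", "0", "1", "0", "0"]

Dimensional matrix (Θ×M×T by ω×m×h×ΔT×f×q×σ):
  Θ: [ 0  0 -1  1  0  0  0]
  M: [ 0  1  1  0  0  1  1]
  T: [-1  0 -3  0 -1 -3 -2]
Echelon form has 3 nonzero rows (pivots: ω,m,h)
Repeat: ω,m,h; free: ΔT,f,q,σ
RREF:
  r0: [   1    0    0    3    1    3    2]
  r1: [   0    1    0    1    0    1    1]
  r2: [   0    0    1   -1    0    0    0]
Fix exponent of f at 1, ΔT at 0, q at 0, σ at 0; solve each RREF row for its pivot's exponent:
  r0: exp(ω) + (1)·1 = 0 ⇒ exp(ω) = -1
  r1: exp(m) + (0)·1 = 0 ⇒ exp(m) = 0
  r2: exp(h) + (0)·1 = 0 ⇒ exp(h) = 0
Π_2 = ω^-1 · f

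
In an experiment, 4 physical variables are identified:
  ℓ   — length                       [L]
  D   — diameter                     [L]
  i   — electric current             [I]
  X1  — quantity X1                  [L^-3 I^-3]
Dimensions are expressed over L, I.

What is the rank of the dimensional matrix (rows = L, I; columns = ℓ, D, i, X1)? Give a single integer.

Exponent matrix [L,I] × [ℓ,D,i,X1]:
  L: [ 1  1  0 -3]
  I: [ 0  0  1 -3]
Echelon form has 2 nonzero rows (pivots: ℓ,i)

2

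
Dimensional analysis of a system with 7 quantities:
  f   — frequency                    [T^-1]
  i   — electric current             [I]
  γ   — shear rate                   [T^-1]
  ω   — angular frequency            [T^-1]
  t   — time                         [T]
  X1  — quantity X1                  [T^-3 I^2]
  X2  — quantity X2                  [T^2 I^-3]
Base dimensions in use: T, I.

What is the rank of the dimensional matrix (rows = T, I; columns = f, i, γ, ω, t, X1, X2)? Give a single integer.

Dimensional matrix (T×I by f×i×γ×ω×t×X1×X2):
  T: [-1  0 -1 -1  1 -3  2]
  I: [ 0  1  0  0  0  2 -3]
RREF → pivots at {f,i} ⇒ r = 2

2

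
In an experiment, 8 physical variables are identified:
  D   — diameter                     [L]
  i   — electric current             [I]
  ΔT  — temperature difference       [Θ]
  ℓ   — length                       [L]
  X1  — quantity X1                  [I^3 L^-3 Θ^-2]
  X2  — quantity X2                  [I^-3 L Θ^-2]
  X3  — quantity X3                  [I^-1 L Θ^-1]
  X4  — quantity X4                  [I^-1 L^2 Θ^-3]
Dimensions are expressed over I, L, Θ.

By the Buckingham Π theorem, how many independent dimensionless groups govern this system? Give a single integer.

Dimensional matrix (I×L×Θ by D×i×ΔT×ℓ×X1×X2×X3×X4):
  I: [ 0  1  0  0  3 -3 -1 -1]
  L: [ 1  0  0  1 -3  1  1  2]
  Θ: [ 0  0  1  0 -2 -2 -1 -3]
RREF → pivots at {D,i,ΔT} ⇒ r = 3
n=8, r=3 ⇒ 5 dimensionless groups

5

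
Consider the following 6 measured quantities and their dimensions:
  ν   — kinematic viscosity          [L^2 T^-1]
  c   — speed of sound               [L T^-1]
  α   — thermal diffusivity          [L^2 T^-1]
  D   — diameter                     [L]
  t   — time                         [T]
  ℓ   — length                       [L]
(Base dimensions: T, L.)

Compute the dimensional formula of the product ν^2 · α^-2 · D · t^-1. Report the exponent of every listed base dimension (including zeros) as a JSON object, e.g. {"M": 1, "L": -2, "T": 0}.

Write exponents as rows T,L / cols ν,c,α,D,t,ℓ:
  T: [-1 -1 -1  0  1  0]
  L: [ 2  1  2  1  0  1]
  [T]: (2)·-1+(-2)·-1+(1)·0+(-1)·1 = -1
  [L]: (2)·2+(-2)·2+(1)·1+(-1)·0 = 1
⇒ T^-1 L

{"T": -1, "L": 1}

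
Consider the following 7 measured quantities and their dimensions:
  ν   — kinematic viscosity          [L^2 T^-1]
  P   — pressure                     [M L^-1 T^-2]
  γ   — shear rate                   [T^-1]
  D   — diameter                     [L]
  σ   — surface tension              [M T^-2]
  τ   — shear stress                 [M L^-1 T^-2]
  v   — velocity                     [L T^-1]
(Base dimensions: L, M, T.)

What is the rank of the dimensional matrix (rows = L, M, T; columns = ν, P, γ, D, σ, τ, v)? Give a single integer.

Dimensional matrix (L×M×T by ν×P×γ×D×σ×τ×v):
  L: [ 2 -1  0  1  0 -1  1]
  M: [ 0  1  0  0  1  1  0]
  T: [-1 -2 -1  0 -2 -2 -1]
Echelon form has 3 nonzero rows (pivots: ν,P,γ)

3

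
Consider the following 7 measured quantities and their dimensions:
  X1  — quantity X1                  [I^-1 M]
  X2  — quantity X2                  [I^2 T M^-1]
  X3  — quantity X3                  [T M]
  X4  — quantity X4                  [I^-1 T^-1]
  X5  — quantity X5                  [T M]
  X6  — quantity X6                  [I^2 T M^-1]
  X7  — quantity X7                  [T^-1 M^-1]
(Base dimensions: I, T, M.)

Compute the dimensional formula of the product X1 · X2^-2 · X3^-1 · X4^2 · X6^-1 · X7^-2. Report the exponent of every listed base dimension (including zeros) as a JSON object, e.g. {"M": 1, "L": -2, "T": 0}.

{"I": -9, "T": -4, "M": 5}

Exponent matrix [I,T,M] × [X1,X2,X3,X4,X5,X6,X7]:
  I: [-1  2  0 -1  0  2  0]
  T: [ 0  1  1 -1  1  1 -1]
  M: [ 1 -1  1  0  1 -1 -1]
  [I]: (1)·-1+(-2)·2+(-1)·0+(2)·-1+(-1)·2+(-2)·0 = -9
  [T]: (1)·0+(-2)·1+(-1)·1+(2)·-1+(-1)·1+(-2)·-1 = -4
  [M]: (1)·1+(-2)·-1+(-1)·1+(2)·0+(-1)·-1+(-2)·-1 = 5
⇒ I^-9 T^-4 M^5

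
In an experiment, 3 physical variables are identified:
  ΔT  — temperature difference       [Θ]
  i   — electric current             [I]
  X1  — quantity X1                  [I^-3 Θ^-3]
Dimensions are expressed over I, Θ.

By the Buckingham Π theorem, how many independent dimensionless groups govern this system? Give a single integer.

1

Dimensional matrix (I×Θ by ΔT×i×X1):
  I: [ 0  1 -3]
  Θ: [ 1  0 -3]
Echelon form has 2 nonzero rows (pivots: ΔT,i)
Π count = n − r = 3 − 2 = 1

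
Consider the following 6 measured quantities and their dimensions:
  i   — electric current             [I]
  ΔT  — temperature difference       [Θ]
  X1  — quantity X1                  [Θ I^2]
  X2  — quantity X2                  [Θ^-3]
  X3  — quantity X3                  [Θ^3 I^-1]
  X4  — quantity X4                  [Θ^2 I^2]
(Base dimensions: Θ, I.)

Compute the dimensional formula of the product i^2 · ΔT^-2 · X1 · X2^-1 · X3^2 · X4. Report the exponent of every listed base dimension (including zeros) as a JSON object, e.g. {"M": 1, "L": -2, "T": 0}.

Dimensional matrix (Θ×I by i×ΔT×X1×X2×X3×X4):
  Θ: [ 0  1  1 -3  3  2]
  I: [ 1  0  2  0 -1  2]
  [Θ]: (2)·0+(-2)·1+(1)·1+(-1)·-3+(2)·3+(1)·2 = 10
  [I]: (2)·1+(-2)·0+(1)·2+(-1)·0+(2)·-1+(1)·2 = 4
⇒ Θ^10 I^4

{"Θ": 10, "I": 4}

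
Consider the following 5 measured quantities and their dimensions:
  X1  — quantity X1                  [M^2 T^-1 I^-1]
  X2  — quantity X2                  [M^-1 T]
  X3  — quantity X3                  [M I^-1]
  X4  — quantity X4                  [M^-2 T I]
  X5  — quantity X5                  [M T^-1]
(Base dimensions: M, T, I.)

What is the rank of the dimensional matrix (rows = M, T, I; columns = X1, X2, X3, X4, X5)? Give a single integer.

2

Write exponents as rows M,T,I / cols X1,X2,X3,X4,X5:
  M: [ 2 -1  1 -2  1]
  T: [-1  1  0  1 -1]
  I: [-1  0 -1  1  0]
Echelon form has 2 nonzero rows (pivots: X1,X2)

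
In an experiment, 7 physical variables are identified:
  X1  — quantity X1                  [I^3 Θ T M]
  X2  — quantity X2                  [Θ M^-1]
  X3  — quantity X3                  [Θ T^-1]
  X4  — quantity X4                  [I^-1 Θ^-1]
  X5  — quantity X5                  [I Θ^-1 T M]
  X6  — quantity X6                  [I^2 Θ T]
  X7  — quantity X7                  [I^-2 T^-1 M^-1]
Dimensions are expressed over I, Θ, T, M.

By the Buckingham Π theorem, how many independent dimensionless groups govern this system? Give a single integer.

4

Exponent matrix [I,Θ,T,M] × [X1,X2,X3,X4,X5,X6,X7]:
  I: [ 3  0  0 -1  1  2 -2]
  Θ: [ 1  1  1 -1 -1  1  0]
  T: [ 1  0 -1  0  1  1 -1]
  M: [ 1 -1  0  0  1  0 -1]
RREF → pivots at {X1,X2,X3} ⇒ r = 3
7 vars − rank 3 = 4 Π groups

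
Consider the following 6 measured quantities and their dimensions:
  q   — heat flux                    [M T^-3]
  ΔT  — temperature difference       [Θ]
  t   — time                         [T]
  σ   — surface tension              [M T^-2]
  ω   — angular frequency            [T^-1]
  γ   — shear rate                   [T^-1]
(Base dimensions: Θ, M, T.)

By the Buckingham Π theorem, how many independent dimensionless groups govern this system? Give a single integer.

3

Write exponents as rows Θ,M,T / cols q,ΔT,t,σ,ω,γ:
  Θ: [ 0  1  0  0  0  0]
  M: [ 1  0  0  1  0  0]
  T: [-3  0  1 -2 -1 -1]
Row reduction gives pivot columns q,ΔT,t; rank = 3
6 vars − rank 3 = 3 Π groups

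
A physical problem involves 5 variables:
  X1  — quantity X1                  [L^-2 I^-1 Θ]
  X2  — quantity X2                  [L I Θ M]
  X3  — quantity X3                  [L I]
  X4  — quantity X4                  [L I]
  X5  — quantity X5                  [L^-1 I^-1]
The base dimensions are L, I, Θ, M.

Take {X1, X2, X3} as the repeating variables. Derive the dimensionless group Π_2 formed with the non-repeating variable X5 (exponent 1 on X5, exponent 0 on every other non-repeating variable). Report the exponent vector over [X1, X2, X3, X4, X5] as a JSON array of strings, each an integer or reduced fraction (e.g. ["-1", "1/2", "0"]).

["0", "0", "1", "0", "1"]

Dimensional matrix (L×I×Θ×M by X1×X2×X3×X4×X5):
  L: [-2  1  1  1 -1]
  I: [-1  1  1  1 -1]
  Θ: [ 1  1  0  0  0]
  M: [ 0  1  0  0  0]
Echelon form has 3 nonzero rows (pivots: X1,X2,X3)
Repeat: X1,X2,X3; free: X4,X5
RREF:
  r0: [   1    0    0    0    0]
  r1: [   0    1    0    0    0]
  r2: [   0    0    1    1   -1]
  r3: [   0    0    0    0    0]
Fix exponent of X5 at 1, X4 at 0; solve each RREF row for its pivot's exponent:
  r0: exp(X1) + (0)·1 = 0 ⇒ exp(X1) = 0
  r1: exp(X2) + (0)·1 = 0 ⇒ exp(X2) = 0
  r2: exp(X3) + (-1)·1 = 0 ⇒ exp(X3) = 1
Π_2 = X3 · X5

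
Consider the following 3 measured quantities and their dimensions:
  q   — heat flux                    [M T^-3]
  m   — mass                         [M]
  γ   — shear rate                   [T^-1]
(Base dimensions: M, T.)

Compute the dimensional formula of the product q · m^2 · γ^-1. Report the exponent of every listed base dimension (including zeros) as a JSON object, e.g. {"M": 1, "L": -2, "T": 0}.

{"M": 3, "T": -2}

Write exponents as rows M,T / cols q,m,γ:
  M: [ 1  1  0]
  T: [-3  0 -1]
  [M]: (1)·1+(2)·1+(-1)·0 = 3
  [T]: (1)·-3+(2)·0+(-1)·-1 = -2
⇒ M^3 T^-2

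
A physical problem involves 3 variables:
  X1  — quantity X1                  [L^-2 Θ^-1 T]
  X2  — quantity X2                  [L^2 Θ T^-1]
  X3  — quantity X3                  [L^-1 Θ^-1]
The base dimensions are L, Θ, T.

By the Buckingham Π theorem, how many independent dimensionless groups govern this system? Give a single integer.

1

Exponent matrix [L,Θ,T] × [X1,X2,X3]:
  L: [-2  2 -1]
  Θ: [-1  1 -1]
  T: [ 1 -1  0]
Row reduction gives pivot columns X1,X3; rank = 2
3 vars − rank 2 = 1 Π group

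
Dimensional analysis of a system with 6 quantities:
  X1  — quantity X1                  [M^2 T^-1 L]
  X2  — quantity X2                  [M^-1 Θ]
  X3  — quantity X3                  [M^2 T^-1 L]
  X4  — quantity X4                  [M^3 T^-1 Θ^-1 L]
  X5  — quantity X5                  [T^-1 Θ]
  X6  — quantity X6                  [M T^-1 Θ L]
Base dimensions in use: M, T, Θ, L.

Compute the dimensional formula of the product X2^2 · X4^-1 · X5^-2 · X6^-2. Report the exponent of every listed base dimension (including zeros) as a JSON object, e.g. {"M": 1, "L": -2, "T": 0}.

Exponent matrix [M,T,Θ,L] × [X1,X2,X3,X4,X5,X6]:
  M: [ 2 -1  2  3  0  1]
  T: [-1  0 -1 -1 -1 -1]
  Θ: [ 0  1  0 -1  1  1]
  L: [ 1  0  1  1  0  1]
  [M]: (2)·-1+(-1)·3+(-2)·0+(-2)·1 = -7
  [T]: (2)·0+(-1)·-1+(-2)·-1+(-2)·-1 = 5
  [Θ]: (2)·1+(-1)·-1+(-2)·1+(-2)·1 = -1
  [L]: (2)·0+(-1)·1+(-2)·0+(-2)·1 = -3
⇒ M^-7 T^5 Θ^-1 L^-3

{"M": -7, "T": 5, "Θ": -1, "L": -3}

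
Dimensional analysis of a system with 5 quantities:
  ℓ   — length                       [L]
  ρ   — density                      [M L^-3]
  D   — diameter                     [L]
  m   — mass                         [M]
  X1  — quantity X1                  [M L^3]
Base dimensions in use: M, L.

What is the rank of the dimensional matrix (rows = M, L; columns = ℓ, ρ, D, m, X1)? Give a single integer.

Dimensional matrix (M×L by ℓ×ρ×D×m×X1):
  M: [ 0  1  0  1  1]
  L: [ 1 -3  1  0  3]
Row reduction gives pivot columns ℓ,ρ; rank = 2

2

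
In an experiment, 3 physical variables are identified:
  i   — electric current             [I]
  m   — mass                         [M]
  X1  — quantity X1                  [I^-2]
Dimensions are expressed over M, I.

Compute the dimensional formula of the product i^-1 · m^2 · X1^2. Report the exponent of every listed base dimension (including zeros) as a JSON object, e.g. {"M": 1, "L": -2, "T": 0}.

Exponent matrix [M,I] × [i,m,X1]:
  M: [ 0  1  0]
  I: [ 1  0 -2]
  [M]: (-1)·0+(2)·1+(2)·0 = 2
  [I]: (-1)·1+(2)·0+(2)·-2 = -5
⇒ M^2 I^-5

{"M": 2, "I": -5}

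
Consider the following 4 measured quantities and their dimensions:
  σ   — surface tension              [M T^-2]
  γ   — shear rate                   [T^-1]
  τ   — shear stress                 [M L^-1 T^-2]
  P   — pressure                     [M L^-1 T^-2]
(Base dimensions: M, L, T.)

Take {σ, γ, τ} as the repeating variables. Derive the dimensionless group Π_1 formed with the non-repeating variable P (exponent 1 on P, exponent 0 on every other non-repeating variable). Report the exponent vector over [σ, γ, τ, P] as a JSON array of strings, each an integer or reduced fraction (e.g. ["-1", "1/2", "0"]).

Exponent matrix [M,L,T] × [σ,γ,τ,P]:
  M: [ 1  0  1  1]
  L: [ 0  0 -1 -1]
  T: [-2 -1 -2 -2]
Row reduction gives pivot columns σ,γ,τ; rank = 3
Pivot set = {σ,γ,τ}, free = {P}
RREF:
  r0: [   1    0    0    0]
  r1: [   0    1    0    0]
  r2: [   0    0    1    1]
Fix exponent of P at 1; solve each RREF row for its pivot's exponent:
  r0: exp(σ) + (0)·1 = 0 ⇒ exp(σ) = 0
  r1: exp(γ) + (0)·1 = 0 ⇒ exp(γ) = 0
  r2: exp(τ) + (1)·1 = 0 ⇒ exp(τ) = -1
Π_1 = τ^-1 · P

["0", "0", "-1", "1"]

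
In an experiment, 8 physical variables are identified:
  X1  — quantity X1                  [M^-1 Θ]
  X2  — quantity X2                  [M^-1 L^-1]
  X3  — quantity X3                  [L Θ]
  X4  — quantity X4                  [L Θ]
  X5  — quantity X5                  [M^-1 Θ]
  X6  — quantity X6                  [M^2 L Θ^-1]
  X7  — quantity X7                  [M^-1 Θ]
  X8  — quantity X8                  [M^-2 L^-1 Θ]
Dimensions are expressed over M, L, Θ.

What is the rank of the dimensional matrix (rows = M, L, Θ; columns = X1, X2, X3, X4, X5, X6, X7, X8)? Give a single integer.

2

Exponent matrix [M,L,Θ] × [X1,X2,X3,X4,X5,X6,X7,X8]:
  M: [-1 -1  0  0 -1  2 -1 -2]
  L: [ 0 -1  1  1  0  1  0 -1]
  Θ: [ 1  0  1  1  1 -1  1  1]
RREF → pivots at {X1,X2} ⇒ r = 2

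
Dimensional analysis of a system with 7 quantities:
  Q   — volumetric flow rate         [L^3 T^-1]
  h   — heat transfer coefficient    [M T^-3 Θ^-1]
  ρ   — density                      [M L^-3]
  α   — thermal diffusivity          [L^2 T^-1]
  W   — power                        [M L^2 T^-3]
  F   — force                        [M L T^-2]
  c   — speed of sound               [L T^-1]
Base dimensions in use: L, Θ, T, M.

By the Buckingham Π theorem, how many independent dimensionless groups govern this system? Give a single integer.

Dimensional matrix (L×Θ×T×M by Q×h×ρ×α×W×F×c):
  L: [ 3  0 -3  2  2  1  1]
  Θ: [ 0 -1  0  0  0  0  0]
  T: [-1 -3  0 -1 -3 -2 -1]
  M: [ 0  1  1  0  1  1  0]
Row reduction gives pivot columns Q,h,ρ,α; rank = 4
n=7, r=4 ⇒ 3 dimensionless groups

3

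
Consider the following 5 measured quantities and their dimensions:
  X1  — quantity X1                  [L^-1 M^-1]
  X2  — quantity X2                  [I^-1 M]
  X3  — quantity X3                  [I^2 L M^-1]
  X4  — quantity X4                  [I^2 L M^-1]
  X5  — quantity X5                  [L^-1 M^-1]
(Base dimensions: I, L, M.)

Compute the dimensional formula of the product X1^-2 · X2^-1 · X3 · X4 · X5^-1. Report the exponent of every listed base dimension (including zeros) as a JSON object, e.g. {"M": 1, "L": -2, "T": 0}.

Write exponents as rows I,L,M / cols X1,X2,X3,X4,X5:
  I: [ 0 -1  2  2  0]
  L: [-1  0  1  1 -1]
  M: [-1  1 -1 -1 -1]
  [I]: (-2)·0+(-1)·-1+(1)·2+(1)·2+(-1)·0 = 5
  [L]: (-2)·-1+(-1)·0+(1)·1+(1)·1+(-1)·-1 = 5
  [M]: (-2)·-1+(-1)·1+(1)·-1+(1)·-1+(-1)·-1 = 0
⇒ I^5 L^5

{"I": 5, "L": 5, "M": 0}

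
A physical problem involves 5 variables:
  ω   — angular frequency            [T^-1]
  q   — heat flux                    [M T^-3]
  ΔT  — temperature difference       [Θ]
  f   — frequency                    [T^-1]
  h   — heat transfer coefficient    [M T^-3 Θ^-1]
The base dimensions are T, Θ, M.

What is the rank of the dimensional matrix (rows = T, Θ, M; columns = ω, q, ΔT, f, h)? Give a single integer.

Write exponents as rows T,Θ,M / cols ω,q,ΔT,f,h:
  T: [-1 -3  0 -1 -3]
  Θ: [ 0  0  1  0 -1]
  M: [ 0  1  0  0  1]
Echelon form has 3 nonzero rows (pivots: ω,q,ΔT)

3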